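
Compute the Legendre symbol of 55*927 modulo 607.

1

By multiplicativity, (55·927/607) = (55/607)·(927/607).
First factor (55/607):
(55/607)
  = -(607/55)    [QR: both ≡ 3 mod 4, sign flips]
  = -(2/55)    [607 ≡ 2 mod 55]
  = -(1/55)    [55 ≡ 7 mod 8 ⇒ (2/55) = +1]
  = -1    [(1/55) = 1]
Second factor (927/607):
(927/607)
  = (320/607)    [927 ≡ 320 mod 607]
  = (5/607)    [607 ≡ 7 mod 8 ⇒ (2/607)^6 = +1]
  = (607/5)    [QR: 5 ≡ 1 mod 4, sign kept]
  = (2/5)    [607 ≡ 2 mod 5]
  = -(1/5)    [5 ≡ 5 mod 8 ⇒ (2/5) = -1]
  = -1    [(1/5) = 1]
Product: (-1)·(-1) = 1.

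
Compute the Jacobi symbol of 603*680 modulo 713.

1

By multiplicativity, (603·680 / 713) = (603 / 713)·(680 / 713).
First factor (603 / 713):
(603 / 713)
  = (713 / 603)    [QR: 713 ≡ 1 mod 4, sign kept]
  = (110 / 603)    [713 ≡ 110 mod 603]
  = -(55 / 603)    [603 ≡ 3 mod 8 ⇒ (2 / 603) = -1]
  = (603 / 55)    [QR: both ≡ 3 mod 4, sign flips]
  = (53 / 55)    [603 ≡ 53 mod 55]
  = (55 / 53)    [QR: 53 ≡ 1 mod 4, sign kept]
  = (2 / 53)    [55 ≡ 2 mod 53]
  = -(1 / 53)    [53 ≡ 5 mod 8 ⇒ (2 / 53) = -1]
  = -1    [(1 / 53) = 1]
Second factor (680 / 713):
(680 / 713)
  = (85 / 713)    [713 ≡ 1 mod 8 ⇒ (2 / 713)^3 = +1]
  = (713 / 85)    [QR: 85 ≡ 1 mod 4, sign kept]
  = (33 / 85)    [713 ≡ 33 mod 85]
  = (85 / 33)    [QR: 33 ≡ 1 mod 4, sign kept]
  = (19 / 33)    [85 ≡ 19 mod 33]
  = (33 / 19)    [QR: 33 ≡ 1 mod 4, sign kept]
  = (14 / 19)    [33 ≡ 14 mod 19]
  = -(7 / 19)    [19 ≡ 3 mod 8 ⇒ (2 / 19) = -1]
  = (19 / 7)    [QR: both ≡ 3 mod 4, sign flips]
  = (5 / 7)    [19 ≡ 5 mod 7]
  = (7 / 5)    [QR: 5 ≡ 1 mod 4, sign kept]
  = (2 / 5)    [7 ≡ 2 mod 5]
  = -(1 / 5)    [5 ≡ 5 mod 8 ⇒ (2 / 5) = -1]
  = -1    [(1 / 5) = 1]
Product: (-1)·(-1) = 1.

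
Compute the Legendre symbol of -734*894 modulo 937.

By multiplicativity, (-734·894/937) = (-734/937)·(894/937).
First factor (-734/937):
(-734/937)
  = (203/937)    [-734 ≡ 203 mod 937]
  = (937/203)    [QR: 937 ≡ 1 mod 4, sign kept]
  = (125/203)    [937 ≡ 125 mod 203]
  = (203/125)    [QR: 125 ≡ 1 mod 4, sign kept]
  = (78/125)    [203 ≡ 78 mod 125]
  = -(39/125)    [125 ≡ 5 mod 8 ⇒ (2/125) = -1]
  = -(125/39)    [QR: 125 ≡ 1 mod 4, sign kept]
  = -(8/39)    [125 ≡ 8 mod 39]
  = -(1/39)    [39 ≡ 7 mod 8 ⇒ (2/39)^3 = +1]
  = -1    [(1/39) = 1]
Second factor (894/937):
(894/937)
  = (447/937)    [937 ≡ 1 mod 8 ⇒ (2/937) = +1]
  = (937/447)    [QR: 937 ≡ 1 mod 4, sign kept]
  = (43/447)    [937 ≡ 43 mod 447]
  = -(447/43)    [QR: both ≡ 3 mod 4, sign flips]
  = -(17/43)    [447 ≡ 17 mod 43]
  = -(43/17)    [QR: 17 ≡ 1 mod 4, sign kept]
  = -(9/17)    [43 ≡ 9 mod 17]
  = -(17/9)    [QR: 9 ≡ 1 mod 4, sign kept]
  = -(8/9)    [17 ≡ 8 mod 9]
  = -(1/9)    [9 ≡ 1 mod 8 ⇒ (2/9)^3 = +1]
  = -1    [(1/9) = 1]
Product: (-1)·(-1) = 1.

1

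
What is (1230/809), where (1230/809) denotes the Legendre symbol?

(1230/809)
  = (421/809)    [1230 ≡ 421 mod 809]
  = (809/421)    [QR: 421 ≡ 1 mod 4, sign kept]
  = (388/421)    [809 ≡ 388 mod 421]
  = (97/421)    [421 ≡ 5 mod 8 ⇒ (2/421)^2 = +1]
  = (421/97)    [QR: 97 ≡ 1 mod 4, sign kept]
  = (33/97)    [421 ≡ 33 mod 97]
  = (97/33)    [QR: 33 ≡ 1 mod 4, sign kept]
  = (31/33)    [97 ≡ 31 mod 33]
  = (33/31)    [QR: 33 ≡ 1 mod 4, sign kept]
  = (2/31)    [33 ≡ 2 mod 31]
  = (1/31)    [31 ≡ 7 mod 8 ⇒ (2/31) = +1]
  = 1    [(1/31) = 1]

1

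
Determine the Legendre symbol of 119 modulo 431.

(119|431)
  = -(431|119)    [QR: both ≡ 3 mod 4, sign flips]
  = -(74|119)    [431 ≡ 74 mod 119]
  = -(37|119)    [119 ≡ 7 mod 8 ⇒ (2|119) = +1]
  = -(119|37)    [QR: 37 ≡ 1 mod 4, sign kept]
  = -(8|37)    [119 ≡ 8 mod 37]
  = (1|37)    [37 ≡ 5 mod 8 ⇒ (2|37)^3 = -1]
  = 1    [(1|37) = 1]

1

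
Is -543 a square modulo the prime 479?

(-543/479)
  = (415/479)    [-543 ≡ 415 mod 479]
  = -(479/415)    [QR: both ≡ 3 mod 4, sign flips]
  = -(64/415)    [479 ≡ 64 mod 415]
  = -(1/415)    [415 ≡ 7 mod 8 ⇒ (2/415)^6 = +1]
  = -1    [(1/415) = 1]
(-543/479) = -1, and 479 is prime, so -543 is not a quadratic residue mod 479.

no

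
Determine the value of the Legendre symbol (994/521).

-1

Reduce the numerator: 994 ≡ 473 (mod 521), so (994/521) = (473/521).
473 ≡ 1 (mod 4), so quadratic reciprocity gives (473/521) = (521/473). Reduce: 521 ≡ 48 (mod 473). Now have (48/473).
Factor out 2: 48 = 2^4·3. Since 473 ≡ 1 (mod 8), (2/473) = +1, and (2/473)^4 = +1. Now have (3/473).
473 ≡ 1 (mod 4), so quadratic reciprocity gives (3/473) = (473/3). Reduce: 473 ≡ 2 (mod 3). Now have (2/3).
Factor out 2: 2 = 2. Since 3 ≡ 3 (mod 8), (2/3) = -1. Now have -(1/3).
(1/3) = 1. Collecting the sign factors: -1.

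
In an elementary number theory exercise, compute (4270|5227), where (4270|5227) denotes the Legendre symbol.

(4270|5227)
  = -(2135|5227)    [5227 ≡ 3 mod 8 ⇒ (2|5227) = -1]
  = (5227|2135)    [QR: both ≡ 3 mod 4, sign flips]
  = (957|2135)    [5227 ≡ 957 mod 2135]
  = (2135|957)    [QR: 957 ≡ 1 mod 4, sign kept]
  = (221|957)    [2135 ≡ 221 mod 957]
  = (957|221)    [QR: 221 ≡ 1 mod 4, sign kept]
  = (73|221)    [957 ≡ 73 mod 221]
  = (221|73)    [QR: 73 ≡ 1 mod 4, sign kept]
  = (2|73)    [221 ≡ 2 mod 73]
  = (1|73)    [73 ≡ 1 mod 8 ⇒ (2|73) = +1]
  = 1    [(1|73) = 1]

1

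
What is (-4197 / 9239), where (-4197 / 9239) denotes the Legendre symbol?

Pull out -1: (-4197 / 9239) = (-1 / 9239)·(4197 / 9239). Since 9239 ≡ 3 (mod 4), (-1 / 9239) = -1. Now have -(4197 / 9239).
4197 ≡ 1 (mod 4), so quadratic reciprocity gives (4197 / 9239) = (9239 / 4197). Reduce: 9239 ≡ 845 (mod 4197). Now have -(845 / 4197).
845 ≡ 1 (mod 4), so quadratic reciprocity gives (845 / 4197) = (4197 / 845). Reduce: 4197 ≡ 817 (mod 845). Now have -(817 / 845).
817 ≡ 1 (mod 4), so quadratic reciprocity gives (817 / 845) = (845 / 817). Reduce: 845 ≡ 28 (mod 817). Now have -(28 / 817).
Factor out 2: 28 = 2^2·7. Since 817 ≡ 1 (mod 8), (2 / 817) = +1, and (2 / 817)^2 = +1. Now have -(7 / 817).
817 ≡ 1 (mod 4), so quadratic reciprocity gives (7 / 817) = (817 / 7). Reduce: 817 ≡ 5 (mod 7). Now have -(5 / 7).
5 ≡ 1 (mod 4), so quadratic reciprocity gives (5 / 7) = (7 / 5). Reduce: 7 ≡ 2 (mod 5). Now have -(2 / 5).
Factor out 2: 2 = 2. Since 5 ≡ 5 (mod 8), (2 / 5) = -1. Now have (1 / 5).
(1 / 5) = 1. Collecting the sign factors: 1.

1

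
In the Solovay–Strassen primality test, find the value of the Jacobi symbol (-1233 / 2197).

-1

Reduce the numerator: -1233 ≡ 964 (mod 2197), so (-1233 / 2197) = (964 / 2197).
Factor out 2: 964 = 2^2·241. Since 2197 ≡ 5 (mod 8), (2 / 2197) = -1, and (2 / 2197)^2 = +1. Now have (241 / 2197).
241 ≡ 1 (mod 4), so quadratic reciprocity gives (241 / 2197) = (2197 / 241). Reduce: 2197 ≡ 28 (mod 241). Now have (28 / 241).
Factor out 2: 28 = 2^2·7. Since 241 ≡ 1 (mod 8), (2 / 241) = +1, and (2 / 241)^2 = +1. Now have (7 / 241).
241 ≡ 1 (mod 4), so quadratic reciprocity gives (7 / 241) = (241 / 7). Reduce: 241 ≡ 3 (mod 7). Now have (3 / 7).
Both 3 ≡ 3 and 7 ≡ 3 (mod 4), so reciprocity gives (3 / 7) = -(7 / 3). Reduce: 7 ≡ 1 (mod 3). Now have -(1 / 3).
(1 / 3) = 1. Collecting the sign factors: -1.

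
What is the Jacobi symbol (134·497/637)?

0

By multiplicativity, (134·497/637) = (134/637)·(497/637).
First factor (134/637):
Factor out 2: 134 = 2·67. Since 637 ≡ 5 (mod 8), (2/637) = -1. Now have -(67/637).
637 ≡ 1 (mod 4), so quadratic reciprocity gives (67/637) = (637/67). Reduce: 637 ≡ 34 (mod 67). Now have -(34/67).
Factor out 2: 34 = 2·17. Since 67 ≡ 3 (mod 8), (2/67) = -1. Now have (17/67).
17 ≡ 1 (mod 4), so quadratic reciprocity gives (17/67) = (67/17). Reduce: 67 ≡ 16 (mod 17). Now have (16/17).
Factor out 2: 16 = 2^4. Since 17 ≡ 1 (mod 8), (2/17) = +1, and (2/17)^4 = +1. Now have (1/17).
(1/17) = 1. Collecting the sign factors: 1.
Second factor (497/637):
497 ≡ 1 (mod 4), so quadratic reciprocity gives (497/637) = (637/497). Reduce: 637 ≡ 140 (mod 497). Now have (140/497).
Factor out 2: 140 = 2^2·35. Since 497 ≡ 1 (mod 8), (2/497) = +1, and (2/497)^2 = +1. Now have (35/497).
497 ≡ 1 (mod 4), so quadratic reciprocity gives (35/497) = (497/35). Reduce: 497 ≡ 7 (mod 35). Now have (7/35).
Both 7 ≡ 3 and 35 ≡ 3 (mod 4), so reciprocity gives (7/35) = -(35/7). Reduce: 35 ≡ 0 (mod 7). Now have -(0/7).
The numerator is now 0 with denominator 7 > 1: the symbol is 0.
Product: (1)·(0) = 0.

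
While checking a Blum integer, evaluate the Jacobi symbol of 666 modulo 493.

-1

(666 / 493)
  = (173 / 493)    [666 ≡ 173 mod 493]
  = (493 / 173)    [QR: 173 ≡ 1 mod 4, sign kept]
  = (147 / 173)    [493 ≡ 147 mod 173]
  = (173 / 147)    [QR: 173 ≡ 1 mod 4, sign kept]
  = (26 / 147)    [173 ≡ 26 mod 147]
  = -(13 / 147)    [147 ≡ 3 mod 8 ⇒ (2 / 147) = -1]
  = -(147 / 13)    [QR: 13 ≡ 1 mod 4, sign kept]
  = -(4 / 13)    [147 ≡ 4 mod 13]
  = -(1 / 13)    [13 ≡ 5 mod 8 ⇒ (2 / 13)^2 = +1]
  = -1    [(1 / 13) = 1]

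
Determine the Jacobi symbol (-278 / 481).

1

(-278 / 481)
  = (278 / 481)    [481 ≡ 1 mod 4 ⇒ (-1 / 481) = +1]
  = (139 / 481)    [481 ≡ 1 mod 8 ⇒ (2 / 481) = +1]
  = (481 / 139)    [QR: 481 ≡ 1 mod 4, sign kept]
  = (64 / 139)    [481 ≡ 64 mod 139]
  = (1 / 139)    [139 ≡ 3 mod 8 ⇒ (2 / 139)^6 = +1]
  = 1    [(1 / 139) = 1]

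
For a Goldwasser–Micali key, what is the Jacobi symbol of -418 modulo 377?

(-418/377)
  = (336/377)    [-418 ≡ 336 mod 377]
  = (21/377)    [377 ≡ 1 mod 8 ⇒ (2/377)^4 = +1]
  = (377/21)    [QR: 21 ≡ 1 mod 4, sign kept]
  = (20/21)    [377 ≡ 20 mod 21]
  = (5/21)    [21 ≡ 5 mod 8 ⇒ (2/21)^2 = +1]
  = (21/5)    [QR: 5 ≡ 1 mod 4, sign kept]
  = (1/5)    [21 ≡ 1 mod 5]
  = 1    [(1/5) = 1]

1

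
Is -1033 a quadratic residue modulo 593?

Reduce the numerator: -1033 ≡ 153 (mod 593), so (-1033|593) = (153|593).
153 ≡ 1 (mod 4), so quadratic reciprocity gives (153|593) = (593|153). Reduce: 593 ≡ 134 (mod 153). Now have (134|153).
Factor out 2: 134 = 2·67. Since 153 ≡ 1 (mod 8), (2|153) = +1. Now have (67|153).
153 ≡ 1 (mod 4), so quadratic reciprocity gives (67|153) = (153|67). Reduce: 153 ≡ 19 (mod 67). Now have (19|67).
Both 19 ≡ 3 and 67 ≡ 3 (mod 4), so reciprocity gives (19|67) = -(67|19). Reduce: 67 ≡ 10 (mod 19). Now have -(10|19).
Factor out 2: 10 = 2·5. Since 19 ≡ 3 (mod 8), (2|19) = -1. Now have (5|19).
5 ≡ 1 (mod 4), so quadratic reciprocity gives (5|19) = (19|5). Reduce: 19 ≡ 4 (mod 5). Now have (4|5).
Factor out 2: 4 = 2^2. Since 5 ≡ 5 (mod 8), (2|5) = -1, and (2|5)^2 = +1. Now have (1|5).
(1|5) = 1. Collecting the sign factors: 1.
(-1033|593) = 1, and 593 is prime, so -1033 is a quadratic residue mod 593.

yes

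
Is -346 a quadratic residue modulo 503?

no

(-346|503)
  = (157|503)    [-346 ≡ 157 mod 503]
  = (503|157)    [QR: 157 ≡ 1 mod 4, sign kept]
  = (32|157)    [503 ≡ 32 mod 157]
  = -(1|157)    [157 ≡ 5 mod 8 ⇒ (2|157)^5 = -1]
  = -1    [(1|157) = 1]
(-346|503) = -1, and 503 is prime, so -346 is not a quadratic residue mod 503.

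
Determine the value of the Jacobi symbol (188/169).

1

(188/169)
  = (19/169)    [188 ≡ 19 mod 169]
  = (169/19)    [QR: 169 ≡ 1 mod 4, sign kept]
  = (17/19)    [169 ≡ 17 mod 19]
  = (19/17)    [QR: 17 ≡ 1 mod 4, sign kept]
  = (2/17)    [19 ≡ 2 mod 17]
  = (1/17)    [17 ≡ 1 mod 8 ⇒ (2/17) = +1]
  = 1    [(1/17) = 1]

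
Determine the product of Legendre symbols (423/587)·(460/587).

By multiplicativity, (423·460/587) = (423/587)·(460/587).
First factor (423/587):
(423/587)
  = -(587/423)    [QR: both ≡ 3 mod 4, sign flips]
  = -(164/423)    [587 ≡ 164 mod 423]
  = -(41/423)    [423 ≡ 7 mod 8 ⇒ (2/423)^2 = +1]
  = -(423/41)    [QR: 41 ≡ 1 mod 4, sign kept]
  = -(13/41)    [423 ≡ 13 mod 41]
  = -(41/13)    [QR: 13 ≡ 1 mod 4, sign kept]
  = -(2/13)    [41 ≡ 2 mod 13]
  = (1/13)    [13 ≡ 5 mod 8 ⇒ (2/13) = -1]
  = 1    [(1/13) = 1]
Second factor (460/587):
(460/587)
  = (115/587)    [587 ≡ 3 mod 8 ⇒ (2/587)^2 = +1]
  = -(587/115)    [QR: both ≡ 3 mod 4, sign flips]
  = -(12/115)    [587 ≡ 12 mod 115]
  = -(3/115)    [115 ≡ 3 mod 8 ⇒ (2/115)^2 = +1]
  = (115/3)    [QR: both ≡ 3 mod 4, sign flips]
  = (1/3)    [115 ≡ 1 mod 3]
  = 1    [(1/3) = 1]
Product: (1)·(1) = 1.

1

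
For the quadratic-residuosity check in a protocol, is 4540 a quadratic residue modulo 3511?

yes

Reduce the numerator: 4540 ≡ 1029 (mod 3511), so (4540/3511) = (1029/3511).
1029 ≡ 1 (mod 4), so quadratic reciprocity gives (1029/3511) = (3511/1029). Reduce: 3511 ≡ 424 (mod 1029). Now have (424/1029).
Factor out 2: 424 = 2^3·53. Since 1029 ≡ 5 (mod 8), (2/1029) = -1, and (2/1029)^3 = -1. Now have -(53/1029).
53 ≡ 1 (mod 4), so quadratic reciprocity gives (53/1029) = (1029/53). Reduce: 1029 ≡ 22 (mod 53). Now have -(22/53).
Factor out 2: 22 = 2·11. Since 53 ≡ 5 (mod 8), (2/53) = -1. Now have (11/53).
53 ≡ 1 (mod 4), so quadratic reciprocity gives (11/53) = (53/11). Reduce: 53 ≡ 9 (mod 11). Now have (9/11).
9 ≡ 1 (mod 4), so quadratic reciprocity gives (9/11) = (11/9). Reduce: 11 ≡ 2 (mod 9). Now have (2/9).
Factor out 2: 2 = 2. Since 9 ≡ 1 (mod 8), (2/9) = +1. Now have (1/9).
(1/9) = 1. Collecting the sign factors: 1.
The Legendre symbol is 1, so x^2 ≡ 4540 (mod 3511) has solution.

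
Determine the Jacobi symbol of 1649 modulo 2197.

-1

1649 ≡ 1 (mod 4), so quadratic reciprocity gives (1649/2197) = (2197/1649). Reduce: 2197 ≡ 548 (mod 1649). Now have (548/1649).
Factor out 2: 548 = 2^2·137. Since 1649 ≡ 1 (mod 8), (2/1649) = +1, and (2/1649)^2 = +1. Now have (137/1649).
137 ≡ 1 (mod 4), so quadratic reciprocity gives (137/1649) = (1649/137). Reduce: 1649 ≡ 5 (mod 137). Now have (5/137).
5 ≡ 1 (mod 4), so quadratic reciprocity gives (5/137) = (137/5). Reduce: 137 ≡ 2 (mod 5). Now have (2/5).
Factor out 2: 2 = 2. Since 5 ≡ 5 (mod 8), (2/5) = -1. Now have -(1/5).
(1/5) = 1. Collecting the sign factors: -1.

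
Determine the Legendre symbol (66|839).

-1

(66|839)
  = (33|839)    [839 ≡ 7 mod 8 ⇒ (2|839) = +1]
  = (839|33)    [QR: 33 ≡ 1 mod 4, sign kept]
  = (14|33)    [839 ≡ 14 mod 33]
  = (7|33)    [33 ≡ 1 mod 8 ⇒ (2|33) = +1]
  = (33|7)    [QR: 33 ≡ 1 mod 4, sign kept]
  = (5|7)    [33 ≡ 5 mod 7]
  = (7|5)    [QR: 5 ≡ 1 mod 4, sign kept]
  = (2|5)    [7 ≡ 2 mod 5]
  = -(1|5)    [5 ≡ 5 mod 8 ⇒ (2|5) = -1]
  = -1    [(1|5) = 1]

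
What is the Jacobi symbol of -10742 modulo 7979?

1

Pull out -1: (-10742 / 7979) = (-1 / 7979)·(10742 / 7979). Since 7979 ≡ 3 (mod 4), (-1 / 7979) = -1. Now have -(10742 / 7979).
Reduce the numerator: 10742 ≡ 2763 (mod 7979), so (10742 / 7979) = (2763 / 7979).
Both 2763 ≡ 3 and 7979 ≡ 3 (mod 4), so reciprocity gives (2763 / 7979) = -(7979 / 2763). Reduce: 7979 ≡ 2453 (mod 2763). Now have (2453 / 2763).
2453 ≡ 1 (mod 4), so quadratic reciprocity gives (2453 / 2763) = (2763 / 2453). Reduce: 2763 ≡ 310 (mod 2453). Now have (310 / 2453).
Factor out 2: 310 = 2·155. Since 2453 ≡ 5 (mod 8), (2 / 2453) = -1. Now have -(155 / 2453).
2453 ≡ 1 (mod 4), so quadratic reciprocity gives (155 / 2453) = (2453 / 155). Reduce: 2453 ≡ 128 (mod 155). Now have -(128 / 155).
Factor out 2: 128 = 2^7. Since 155 ≡ 3 (mod 8), (2 / 155) = -1, and (2 / 155)^7 = -1. Now have (1 / 155).
(1 / 155) = 1. Collecting the sign factors: 1.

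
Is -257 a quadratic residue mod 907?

(-257/907)
  = (650/907)    [-257 ≡ 650 mod 907]
  = -(325/907)    [907 ≡ 3 mod 8 ⇒ (2/907) = -1]
  = -(907/325)    [QR: 325 ≡ 1 mod 4, sign kept]
  = -(257/325)    [907 ≡ 257 mod 325]
  = -(325/257)    [QR: 257 ≡ 1 mod 4, sign kept]
  = -(68/257)    [325 ≡ 68 mod 257]
  = -(17/257)    [257 ≡ 1 mod 8 ⇒ (2/257)^2 = +1]
  = -(257/17)    [QR: 17 ≡ 1 mod 4, sign kept]
  = -(2/17)    [257 ≡ 2 mod 17]
  = -(1/17)    [17 ≡ 1 mod 8 ⇒ (2/17) = +1]
  = -1    [(1/17) = 1]
The Legendre symbol is -1, so x^2 ≡ -257 (mod 907) has no solution.

no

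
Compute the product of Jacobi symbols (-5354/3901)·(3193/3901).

By multiplicativity, (-5354·3193/3901) = (-5354/3901)·(3193/3901).
First factor (-5354/3901):
(-5354/3901)
  = (5354/3901)    [3901 ≡ 1 mod 4 ⇒ (-1/3901) = +1]
  = (1453/3901)    [5354 ≡ 1453 mod 3901]
  = (3901/1453)    [QR: 1453 ≡ 1 mod 4, sign kept]
  = (995/1453)    [3901 ≡ 995 mod 1453]
  = (1453/995)    [QR: 1453 ≡ 1 mod 4, sign kept]
  = (458/995)    [1453 ≡ 458 mod 995]
  = -(229/995)    [995 ≡ 3 mod 8 ⇒ (2/995) = -1]
  = -(995/229)    [QR: 229 ≡ 1 mod 4, sign kept]
  = -(79/229)    [995 ≡ 79 mod 229]
  = -(229/79)    [QR: 229 ≡ 1 mod 4, sign kept]
  = -(71/79)    [229 ≡ 71 mod 79]
  = (79/71)    [QR: both ≡ 3 mod 4, sign flips]
  = (8/71)    [79 ≡ 8 mod 71]
  = (1/71)    [71 ≡ 7 mod 8 ⇒ (2/71)^3 = +1]
  = 1    [(1/71) = 1]
Second factor (3193/3901):
(3193/3901)
  = (3901/3193)    [QR: 3193 ≡ 1 mod 4, sign kept]
  = (708/3193)    [3901 ≡ 708 mod 3193]
  = (177/3193)    [3193 ≡ 1 mod 8 ⇒ (2/3193)^2 = +1]
  = (3193/177)    [QR: 177 ≡ 1 mod 4, sign kept]
  = (7/177)    [3193 ≡ 7 mod 177]
  = (177/7)    [QR: 177 ≡ 1 mod 4, sign kept]
  = (2/7)    [177 ≡ 2 mod 7]
  = (1/7)    [7 ≡ 7 mod 8 ⇒ (2/7) = +1]
  = 1    [(1/7) = 1]
Product: (1)·(1) = 1.

1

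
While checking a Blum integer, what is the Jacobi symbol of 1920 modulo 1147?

-1

(1920 / 1147)
  = (773 / 1147)    [1920 ≡ 773 mod 1147]
  = (1147 / 773)    [QR: 773 ≡ 1 mod 4, sign kept]
  = (374 / 773)    [1147 ≡ 374 mod 773]
  = -(187 / 773)    [773 ≡ 5 mod 8 ⇒ (2 / 773) = -1]
  = -(773 / 187)    [QR: 773 ≡ 1 mod 4, sign kept]
  = -(25 / 187)    [773 ≡ 25 mod 187]
  = -(187 / 25)    [QR: 25 ≡ 1 mod 4, sign kept]
  = -(12 / 25)    [187 ≡ 12 mod 25]
  = -(3 / 25)    [25 ≡ 1 mod 8 ⇒ (2 / 25)^2 = +1]
  = -(25 / 3)    [QR: 25 ≡ 1 mod 4, sign kept]
  = -(1 / 3)    [25 ≡ 1 mod 3]
  = -1    [(1 / 3) = 1]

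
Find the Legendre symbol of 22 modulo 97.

Factor out 2: 22 = 2·11. Since 97 ≡ 1 (mod 8), (2|97) = +1. Now have (11|97).
97 ≡ 1 (mod 4), so quadratic reciprocity gives (11|97) = (97|11). Reduce: 97 ≡ 9 (mod 11). Now have (9|11).
9 ≡ 1 (mod 4), so quadratic reciprocity gives (9|11) = (11|9). Reduce: 11 ≡ 2 (mod 9). Now have (2|9).
Factor out 2: 2 = 2. Since 9 ≡ 1 (mod 8), (2|9) = +1. Now have (1|9).
(1|9) = 1. Collecting the sign factors: 1.

1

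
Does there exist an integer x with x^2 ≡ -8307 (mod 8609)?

yes

Pull out -1: (-8307|8609) = (-1|8609)·(8307|8609). Since 8609 ≡ 1 (mod 4), (-1|8609) = +1. Now have (8307|8609).
8609 ≡ 1 (mod 4), so quadratic reciprocity gives (8307|8609) = (8609|8307). Reduce: 8609 ≡ 302 (mod 8307). Now have (302|8307).
Factor out 2: 302 = 2·151. Since 8307 ≡ 3 (mod 8), (2|8307) = -1. Now have -(151|8307).
Both 151 ≡ 3 and 8307 ≡ 3 (mod 4), so reciprocity gives (151|8307) = -(8307|151). Reduce: 8307 ≡ 2 (mod 151). Now have (2|151).
Factor out 2: 2 = 2. Since 151 ≡ 7 (mod 8), (2|151) = +1. Now have (1|151).
(1|151) = 1. Collecting the sign factors: 1.
(-8307|8609) = 1, and 8609 is prime, so -8307 is a quadratic residue mod 8609.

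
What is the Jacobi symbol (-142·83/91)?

-1

By multiplicativity, (-142·83/91) = (-142/91)·(83/91).
First factor (-142/91):
(-142/91)
  = (40/91)    [-142 ≡ 40 mod 91]
  = -(5/91)    [91 ≡ 3 mod 8 ⇒ (2/91)^3 = -1]
  = -(91/5)    [QR: 5 ≡ 1 mod 4, sign kept]
  = -(1/5)    [91 ≡ 1 mod 5]
  = -1    [(1/5) = 1]
Second factor (83/91):
(83/91)
  = -(91/83)    [QR: both ≡ 3 mod 4, sign flips]
  = -(8/83)    [91 ≡ 8 mod 83]
  = (1/83)    [83 ≡ 3 mod 8 ⇒ (2/83)^3 = -1]
  = 1    [(1/83) = 1]
Product: (-1)·(1) = -1.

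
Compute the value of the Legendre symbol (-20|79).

(-20|79)
  = (59|79)    [-20 ≡ 59 mod 79]
  = -(79|59)    [QR: both ≡ 3 mod 4, sign flips]
  = -(20|59)    [79 ≡ 20 mod 59]
  = -(5|59)    [59 ≡ 3 mod 8 ⇒ (2|59)^2 = +1]
  = -(59|5)    [QR: 5 ≡ 1 mod 4, sign kept]
  = -(4|5)    [59 ≡ 4 mod 5]
  = -(1|5)    [5 ≡ 5 mod 8 ⇒ (2|5)^2 = +1]
  = -1    [(1|5) = 1]

-1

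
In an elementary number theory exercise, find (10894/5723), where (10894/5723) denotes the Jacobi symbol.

1

(10894/5723)
  = (5171/5723)    [10894 ≡ 5171 mod 5723]
  = -(5723/5171)    [QR: both ≡ 3 mod 4, sign flips]
  = -(552/5171)    [5723 ≡ 552 mod 5171]
  = (69/5171)    [5171 ≡ 3 mod 8 ⇒ (2/5171)^3 = -1]
  = (5171/69)    [QR: 69 ≡ 1 mod 4, sign kept]
  = (65/69)    [5171 ≡ 65 mod 69]
  = (69/65)    [QR: 65 ≡ 1 mod 4, sign kept]
  = (4/65)    [69 ≡ 4 mod 65]
  = (1/65)    [65 ≡ 1 mod 8 ⇒ (2/65)^2 = +1]
  = 1    [(1/65) = 1]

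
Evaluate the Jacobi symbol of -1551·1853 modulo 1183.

1

By multiplicativity, (-1551·1853/1183) = (-1551/1183)·(1853/1183).
First factor (-1551/1183):
Reduce the numerator: -1551 ≡ 815 (mod 1183), so (-1551/1183) = (815/1183).
Both 815 ≡ 3 and 1183 ≡ 3 (mod 4), so reciprocity gives (815/1183) = -(1183/815). Reduce: 1183 ≡ 368 (mod 815). Now have -(368/815).
Factor out 2: 368 = 2^4·23. Since 815 ≡ 7 (mod 8), (2/815) = +1, and (2/815)^4 = +1. Now have -(23/815).
Both 23 ≡ 3 and 815 ≡ 3 (mod 4), so reciprocity gives (23/815) = -(815/23). Reduce: 815 ≡ 10 (mod 23). Now have (10/23).
Factor out 2: 10 = 2·5. Since 23 ≡ 7 (mod 8), (2/23) = +1. Now have (5/23).
5 ≡ 1 (mod 4), so quadratic reciprocity gives (5/23) = (23/5). Reduce: 23 ≡ 3 (mod 5). Now have (3/5).
5 ≡ 1 (mod 4), so quadratic reciprocity gives (3/5) = (5/3). Reduce: 5 ≡ 2 (mod 3). Now have (2/3).
Factor out 2: 2 = 2. Since 3 ≡ 3 (mod 8), (2/3) = -1. Now have -(1/3).
(1/3) = 1. Collecting the sign factors: -1.
Second factor (1853/1183):
Reduce the numerator: 1853 ≡ 670 (mod 1183), so (1853/1183) = (670/1183).
Factor out 2: 670 = 2·335. Since 1183 ≡ 7 (mod 8), (2/1183) = +1. Now have (335/1183).
Both 335 ≡ 3 and 1183 ≡ 3 (mod 4), so reciprocity gives (335/1183) = -(1183/335). Reduce: 1183 ≡ 178 (mod 335). Now have -(178/335).
Factor out 2: 178 = 2·89. Since 335 ≡ 7 (mod 8), (2/335) = +1. Now have -(89/335).
89 ≡ 1 (mod 4), so quadratic reciprocity gives (89/335) = (335/89). Reduce: 335 ≡ 68 (mod 89). Now have -(68/89).
Factor out 2: 68 = 2^2·17. Since 89 ≡ 1 (mod 8), (2/89) = +1, and (2/89)^2 = +1. Now have -(17/89).
17 ≡ 1 (mod 4), so quadratic reciprocity gives (17/89) = (89/17). Reduce: 89 ≡ 4 (mod 17). Now have -(4/17).
Factor out 2: 4 = 2^2. Since 17 ≡ 1 (mod 8), (2/17) = +1, and (2/17)^2 = +1. Now have -(1/17).
(1/17) = 1. Collecting the sign factors: -1.
Product: (-1)·(-1) = 1.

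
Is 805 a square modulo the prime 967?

no

(805|967)
  = (967|805)    [QR: 805 ≡ 1 mod 4, sign kept]
  = (162|805)    [967 ≡ 162 mod 805]
  = -(81|805)    [805 ≡ 5 mod 8 ⇒ (2|805) = -1]
  = -(805|81)    [QR: 81 ≡ 1 mod 4, sign kept]
  = -(76|81)    [805 ≡ 76 mod 81]
  = -(19|81)    [81 ≡ 1 mod 8 ⇒ (2|81)^2 = +1]
  = -(81|19)    [QR: 81 ≡ 1 mod 4, sign kept]
  = -(5|19)    [81 ≡ 5 mod 19]
  = -(19|5)    [QR: 5 ≡ 1 mod 4, sign kept]
  = -(4|5)    [19 ≡ 4 mod 5]
  = -(1|5)    [5 ≡ 5 mod 8 ⇒ (2|5)^2 = +1]
  = -1    [(1|5) = 1]
(805|967) = -1, and 967 is prime, so 805 is not a quadratic residue mod 967.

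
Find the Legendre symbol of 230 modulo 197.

Reduce the numerator: 230 ≡ 33 (mod 197), so (230/197) = (33/197).
33 ≡ 1 (mod 4), so quadratic reciprocity gives (33/197) = (197/33). Reduce: 197 ≡ 32 (mod 33). Now have (32/33).
Factor out 2: 32 = 2^5. Since 33 ≡ 1 (mod 8), (2/33) = +1, and (2/33)^5 = +1. Now have (1/33).
(1/33) = 1. Collecting the sign factors: 1.

1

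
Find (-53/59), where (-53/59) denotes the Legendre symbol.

-1

Reduce the numerator: -53 ≡ 6 (mod 59), so (-53/59) = (6/59).
Factor out 2: 6 = 2·3. Since 59 ≡ 3 (mod 8), (2/59) = -1. Now have -(3/59).
Both 3 ≡ 3 and 59 ≡ 3 (mod 4), so reciprocity gives (3/59) = -(59/3). Reduce: 59 ≡ 2 (mod 3). Now have (2/3).
Factor out 2: 2 = 2. Since 3 ≡ 3 (mod 8), (2/3) = -1. Now have -(1/3).
(1/3) = 1. Collecting the sign factors: -1.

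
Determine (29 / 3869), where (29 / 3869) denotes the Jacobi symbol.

(29 / 3869)
  = (3869 / 29)    [QR: 29 ≡ 1 mod 4, sign kept]
  = (12 / 29)    [3869 ≡ 12 mod 29]
  = (3 / 29)    [29 ≡ 5 mod 8 ⇒ (2 / 29)^2 = +1]
  = (29 / 3)    [QR: 29 ≡ 1 mod 4, sign kept]
  = (2 / 3)    [29 ≡ 2 mod 3]
  = -(1 / 3)    [3 ≡ 3 mod 8 ⇒ (2 / 3) = -1]
  = -1    [(1 / 3) = 1]

-1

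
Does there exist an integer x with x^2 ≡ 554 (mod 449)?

no

Reduce the numerator: 554 ≡ 105 (mod 449), so (554|449) = (105|449).
105 ≡ 1 (mod 4), so quadratic reciprocity gives (105|449) = (449|105). Reduce: 449 ≡ 29 (mod 105). Now have (29|105).
29 ≡ 1 (mod 4), so quadratic reciprocity gives (29|105) = (105|29). Reduce: 105 ≡ 18 (mod 29). Now have (18|29).
Factor out 2: 18 = 2·9. Since 29 ≡ 5 (mod 8), (2|29) = -1. Now have -(9|29).
9 ≡ 1 (mod 4), so quadratic reciprocity gives (9|29) = (29|9). Reduce: 29 ≡ 2 (mod 9). Now have -(2|9).
Factor out 2: 2 = 2. Since 9 ≡ 1 (mod 8), (2|9) = +1. Now have -(1|9).
(1|9) = 1. Collecting the sign factors: -1.
The Legendre symbol is -1, so x^2 ≡ 554 (mod 449) has no solution.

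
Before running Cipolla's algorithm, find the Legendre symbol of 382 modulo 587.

(382|587)
  = -(191|587)    [587 ≡ 3 mod 8 ⇒ (2|587) = -1]
  = (587|191)    [QR: both ≡ 3 mod 4, sign flips]
  = (14|191)    [587 ≡ 14 mod 191]
  = (7|191)    [191 ≡ 7 mod 8 ⇒ (2|191) = +1]
  = -(191|7)    [QR: both ≡ 3 mod 4, sign flips]
  = -(2|7)    [191 ≡ 2 mod 7]
  = -(1|7)    [7 ≡ 7 mod 8 ⇒ (2|7) = +1]
  = -1    [(1|7) = 1]

-1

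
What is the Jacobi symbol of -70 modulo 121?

1

Reduce the numerator: -70 ≡ 51 (mod 121), so (-70 / 121) = (51 / 121).
121 ≡ 1 (mod 4), so quadratic reciprocity gives (51 / 121) = (121 / 51). Reduce: 121 ≡ 19 (mod 51). Now have (19 / 51).
Both 19 ≡ 3 and 51 ≡ 3 (mod 4), so reciprocity gives (19 / 51) = -(51 / 19). Reduce: 51 ≡ 13 (mod 19). Now have -(13 / 19).
13 ≡ 1 (mod 4), so quadratic reciprocity gives (13 / 19) = (19 / 13). Reduce: 19 ≡ 6 (mod 13). Now have -(6 / 13).
Factor out 2: 6 = 2·3. Since 13 ≡ 5 (mod 8), (2 / 13) = -1. Now have (3 / 13).
13 ≡ 1 (mod 4), so quadratic reciprocity gives (3 / 13) = (13 / 3). Reduce: 13 ≡ 1 (mod 3). Now have (1 / 3).
(1 / 3) = 1. Collecting the sign factors: 1.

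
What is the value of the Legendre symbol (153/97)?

(153/97)
  = (56/97)    [153 ≡ 56 mod 97]
  = (7/97)    [97 ≡ 1 mod 8 ⇒ (2/97)^3 = +1]
  = (97/7)    [QR: 97 ≡ 1 mod 4, sign kept]
  = (6/7)    [97 ≡ 6 mod 7]
  = (3/7)    [7 ≡ 7 mod 8 ⇒ (2/7) = +1]
  = -(7/3)    [QR: both ≡ 3 mod 4, sign flips]
  = -(1/3)    [7 ≡ 1 mod 3]
  = -1    [(1/3) = 1]

-1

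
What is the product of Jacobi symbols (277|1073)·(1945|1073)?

1

By multiplicativity, (277·1945|1073) = (277|1073)·(1945|1073).
First factor (277|1073):
277 ≡ 1 (mod 4), so quadratic reciprocity gives (277|1073) = (1073|277). Reduce: 1073 ≡ 242 (mod 277). Now have (242|277).
Factor out 2: 242 = 2·121. Since 277 ≡ 5 (mod 8), (2|277) = -1. Now have -(121|277).
121 ≡ 1 (mod 4), so quadratic reciprocity gives (121|277) = (277|121). Reduce: 277 ≡ 35 (mod 121). Now have -(35|121).
121 ≡ 1 (mod 4), so quadratic reciprocity gives (35|121) = (121|35). Reduce: 121 ≡ 16 (mod 35). Now have -(16|35).
Factor out 2: 16 = 2^4. Since 35 ≡ 3 (mod 8), (2|35) = -1, and (2|35)^4 = +1. Now have -(1|35).
(1|35) = 1. Collecting the sign factors: -1.
Second factor (1945|1073):
Reduce the numerator: 1945 ≡ 872 (mod 1073), so (1945|1073) = (872|1073).
Factor out 2: 872 = 2^3·109. Since 1073 ≡ 1 (mod 8), (2|1073) = +1, and (2|1073)^3 = +1. Now have (109|1073).
109 ≡ 1 (mod 4), so quadratic reciprocity gives (109|1073) = (1073|109). Reduce: 1073 ≡ 92 (mod 109). Now have (92|109).
Factor out 2: 92 = 2^2·23. Since 109 ≡ 5 (mod 8), (2|109) = -1, and (2|109)^2 = +1. Now have (23|109).
109 ≡ 1 (mod 4), so quadratic reciprocity gives (23|109) = (109|23). Reduce: 109 ≡ 17 (mod 23). Now have (17|23).
17 ≡ 1 (mod 4), so quadratic reciprocity gives (17|23) = (23|17). Reduce: 23 ≡ 6 (mod 17). Now have (6|17).
Factor out 2: 6 = 2·3. Since 17 ≡ 1 (mod 8), (2|17) = +1. Now have (3|17).
17 ≡ 1 (mod 4), so quadratic reciprocity gives (3|17) = (17|3). Reduce: 17 ≡ 2 (mod 3). Now have (2|3).
Factor out 2: 2 = 2. Since 3 ≡ 3 (mod 8), (2|3) = -1. Now have -(1|3).
(1|3) = 1. Collecting the sign factors: -1.
Product: (-1)·(-1) = 1.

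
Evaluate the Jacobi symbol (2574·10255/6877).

0

By multiplicativity, (2574·10255/6877) = (2574/6877)·(10255/6877).
First factor (2574/6877):
Factor out 2: 2574 = 2·1287. Since 6877 ≡ 5 (mod 8), (2/6877) = -1. Now have -(1287/6877).
6877 ≡ 1 (mod 4), so quadratic reciprocity gives (1287/6877) = (6877/1287). Reduce: 6877 ≡ 442 (mod 1287). Now have -(442/1287).
Factor out 2: 442 = 2·221. Since 1287 ≡ 7 (mod 8), (2/1287) = +1. Now have -(221/1287).
221 ≡ 1 (mod 4), so quadratic reciprocity gives (221/1287) = (1287/221). Reduce: 1287 ≡ 182 (mod 221). Now have -(182/221).
Factor out 2: 182 = 2·91. Since 221 ≡ 5 (mod 8), (2/221) = -1. Now have (91/221).
221 ≡ 1 (mod 4), so quadratic reciprocity gives (91/221) = (221/91). Reduce: 221 ≡ 39 (mod 91). Now have (39/91).
Both 39 ≡ 3 and 91 ≡ 3 (mod 4), so reciprocity gives (39/91) = -(91/39). Reduce: 91 ≡ 13 (mod 39). Now have -(13/39).
13 ≡ 1 (mod 4), so quadratic reciprocity gives (13/39) = (39/13). Reduce: 39 ≡ 0 (mod 13). Now have -(0/13).
The numerator is now 0 with denominator 13 > 1: the symbol is 0.
Second factor (10255/6877):
Reduce the numerator: 10255 ≡ 3378 (mod 6877), so (10255/6877) = (3378/6877).
Factor out 2: 3378 = 2·1689. Since 6877 ≡ 5 (mod 8), (2/6877) = -1. Now have -(1689/6877).
1689 ≡ 1 (mod 4), so quadratic reciprocity gives (1689/6877) = (6877/1689). Reduce: 6877 ≡ 121 (mod 1689). Now have -(121/1689).
121 ≡ 1 (mod 4), so quadratic reciprocity gives (121/1689) = (1689/121). Reduce: 1689 ≡ 116 (mod 121). Now have -(116/121).
Factor out 2: 116 = 2^2·29. Since 121 ≡ 1 (mod 8), (2/121) = +1, and (2/121)^2 = +1. Now have -(29/121).
29 ≡ 1 (mod 4), so quadratic reciprocity gives (29/121) = (121/29). Reduce: 121 ≡ 5 (mod 29). Now have -(5/29).
5 ≡ 1 (mod 4), so quadratic reciprocity gives (5/29) = (29/5). Reduce: 29 ≡ 4 (mod 5). Now have -(4/5).
Factor out 2: 4 = 2^2. Since 5 ≡ 5 (mod 8), (2/5) = -1, and (2/5)^2 = +1. Now have -(1/5).
(1/5) = 1. Collecting the sign factors: -1.
Product: (0)·(-1) = 0.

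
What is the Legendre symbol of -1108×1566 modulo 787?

1

By multiplicativity, (-1108·1566 / 787) = (-1108 / 787)·(1566 / 787).
First factor (-1108 / 787):
Reduce the numerator: -1108 ≡ 466 (mod 787), so (-1108 / 787) = (466 / 787).
Factor out 2: 466 = 2·233. Since 787 ≡ 3 (mod 8), (2 / 787) = -1. Now have -(233 / 787).
233 ≡ 1 (mod 4), so quadratic reciprocity gives (233 / 787) = (787 / 233). Reduce: 787 ≡ 88 (mod 233). Now have -(88 / 233).
Factor out 2: 88 = 2^3·11. Since 233 ≡ 1 (mod 8), (2 / 233) = +1, and (2 / 233)^3 = +1. Now have -(11 / 233).
233 ≡ 1 (mod 4), so quadratic reciprocity gives (11 / 233) = (233 / 11). Reduce: 233 ≡ 2 (mod 11). Now have -(2 / 11).
Factor out 2: 2 = 2. Since 11 ≡ 3 (mod 8), (2 / 11) = -1. Now have (1 / 11).
(1 / 11) = 1. Collecting the sign factors: 1.
Second factor (1566 / 787):
Reduce the numerator: 1566 ≡ 779 (mod 787), so (1566 / 787) = (779 / 787).
Both 779 ≡ 3 and 787 ≡ 3 (mod 4), so reciprocity gives (779 / 787) = -(787 / 779). Reduce: 787 ≡ 8 (mod 779). Now have -(8 / 779).
Factor out 2: 8 = 2^3. Since 779 ≡ 3 (mod 8), (2 / 779) = -1, and (2 / 779)^3 = -1. Now have (1 / 779).
(1 / 779) = 1. Collecting the sign factors: 1.
Product: (1)·(1) = 1.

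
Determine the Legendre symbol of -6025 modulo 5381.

Pull out -1: (-6025|5381) = (-1|5381)·(6025|5381). Since 5381 ≡ 1 (mod 4), (-1|5381) = +1. Now have (6025|5381).
Reduce the numerator: 6025 ≡ 644 (mod 5381), so (6025|5381) = (644|5381).
Factor out 2: 644 = 2^2·161. Since 5381 ≡ 5 (mod 8), (2|5381) = -1, and (2|5381)^2 = +1. Now have (161|5381).
161 ≡ 1 (mod 4), so quadratic reciprocity gives (161|5381) = (5381|161). Reduce: 5381 ≡ 68 (mod 161). Now have (68|161).
Factor out 2: 68 = 2^2·17. Since 161 ≡ 1 (mod 8), (2|161) = +1, and (2|161)^2 = +1. Now have (17|161).
17 ≡ 1 (mod 4), so quadratic reciprocity gives (17|161) = (161|17). Reduce: 161 ≡ 8 (mod 17). Now have (8|17).
Factor out 2: 8 = 2^3. Since 17 ≡ 1 (mod 8), (2|17) = +1, and (2|17)^3 = +1. Now have (1|17).
(1|17) = 1. Collecting the sign factors: 1.

1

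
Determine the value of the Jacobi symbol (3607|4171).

1

(3607|4171)
  = -(4171|3607)    [QR: both ≡ 3 mod 4, sign flips]
  = -(564|3607)    [4171 ≡ 564 mod 3607]
  = -(141|3607)    [3607 ≡ 7 mod 8 ⇒ (2|3607)^2 = +1]
  = -(3607|141)    [QR: 141 ≡ 1 mod 4, sign kept]
  = -(82|141)    [3607 ≡ 82 mod 141]
  = (41|141)    [141 ≡ 5 mod 8 ⇒ (2|141) = -1]
  = (141|41)    [QR: 41 ≡ 1 mod 4, sign kept]
  = (18|41)    [141 ≡ 18 mod 41]
  = (9|41)    [41 ≡ 1 mod 8 ⇒ (2|41) = +1]
  = (41|9)    [QR: 9 ≡ 1 mod 4, sign kept]
  = (5|9)    [41 ≡ 5 mod 9]
  = (9|5)    [QR: 5 ≡ 1 mod 4, sign kept]
  = (4|5)    [9 ≡ 4 mod 5]
  = (1|5)    [5 ≡ 5 mod 8 ⇒ (2|5)^2 = +1]
  = 1    [(1|5) = 1]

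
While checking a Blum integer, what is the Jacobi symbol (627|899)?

Both 627 ≡ 3 and 899 ≡ 3 (mod 4), so reciprocity gives (627|899) = -(899|627). Reduce: 899 ≡ 272 (mod 627). Now have -(272|627).
Factor out 2: 272 = 2^4·17. Since 627 ≡ 3 (mod 8), (2|627) = -1, and (2|627)^4 = +1. Now have -(17|627).
17 ≡ 1 (mod 4), so quadratic reciprocity gives (17|627) = (627|17). Reduce: 627 ≡ 15 (mod 17). Now have -(15|17).
17 ≡ 1 (mod 4), so quadratic reciprocity gives (15|17) = (17|15). Reduce: 17 ≡ 2 (mod 15). Now have -(2|15).
Factor out 2: 2 = 2. Since 15 ≡ 7 (mod 8), (2|15) = +1. Now have -(1|15).
(1|15) = 1. Collecting the sign factors: -1.

-1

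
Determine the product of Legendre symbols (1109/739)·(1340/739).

By multiplicativity, (1109·1340/739) = (1109/739)·(1340/739).
First factor (1109/739):
(1109/739)
  = (370/739)    [1109 ≡ 370 mod 739]
  = -(185/739)    [739 ≡ 3 mod 8 ⇒ (2/739) = -1]
  = -(739/185)    [QR: 185 ≡ 1 mod 4, sign kept]
  = -(184/185)    [739 ≡ 184 mod 185]
  = -(23/185)    [185 ≡ 1 mod 8 ⇒ (2/185)^3 = +1]
  = -(185/23)    [QR: 185 ≡ 1 mod 4, sign kept]
  = -(1/23)    [185 ≡ 1 mod 23]
  = -1    [(1/23) = 1]
Second factor (1340/739):
(1340/739)
  = (601/739)    [1340 ≡ 601 mod 739]
  = (739/601)    [QR: 601 ≡ 1 mod 4, sign kept]
  = (138/601)    [739 ≡ 138 mod 601]
  = (69/601)    [601 ≡ 1 mod 8 ⇒ (2/601) = +1]
  = (601/69)    [QR: 69 ≡ 1 mod 4, sign kept]
  = (49/69)    [601 ≡ 49 mod 69]
  = (69/49)    [QR: 49 ≡ 1 mod 4, sign kept]
  = (20/49)    [69 ≡ 20 mod 49]
  = (5/49)    [49 ≡ 1 mod 8 ⇒ (2/49)^2 = +1]
  = (49/5)    [QR: 5 ≡ 1 mod 4, sign kept]
  = (4/5)    [49 ≡ 4 mod 5]
  = (1/5)    [5 ≡ 5 mod 8 ⇒ (2/5)^2 = +1]
  = 1    [(1/5) = 1]
Product: (-1)·(1) = -1.

-1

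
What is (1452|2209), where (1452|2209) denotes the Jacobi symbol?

Factor out 2: 1452 = 2^2·363. Since 2209 ≡ 1 (mod 8), (2|2209) = +1, and (2|2209)^2 = +1. Now have (363|2209).
2209 ≡ 1 (mod 4), so quadratic reciprocity gives (363|2209) = (2209|363). Reduce: 2209 ≡ 31 (mod 363). Now have (31|363).
Both 31 ≡ 3 and 363 ≡ 3 (mod 4), so reciprocity gives (31|363) = -(363|31). Reduce: 363 ≡ 22 (mod 31). Now have -(22|31).
Factor out 2: 22 = 2·11. Since 31 ≡ 7 (mod 8), (2|31) = +1. Now have -(11|31).
Both 11 ≡ 3 and 31 ≡ 3 (mod 4), so reciprocity gives (11|31) = -(31|11). Reduce: 31 ≡ 9 (mod 11). Now have (9|11).
9 ≡ 1 (mod 4), so quadratic reciprocity gives (9|11) = (11|9). Reduce: 11 ≡ 2 (mod 9). Now have (2|9).
Factor out 2: 2 = 2. Since 9 ≡ 1 (mod 8), (2|9) = +1. Now have (1|9).
(1|9) = 1. Collecting the sign factors: 1.

1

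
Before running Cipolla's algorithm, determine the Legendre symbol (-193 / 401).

Pull out -1: (-193 / 401) = (-1 / 401)·(193 / 401). Since 401 ≡ 1 (mod 4), (-1 / 401) = +1. Now have (193 / 401).
193 ≡ 1 (mod 4), so quadratic reciprocity gives (193 / 401) = (401 / 193). Reduce: 401 ≡ 15 (mod 193). Now have (15 / 193).
193 ≡ 1 (mod 4), so quadratic reciprocity gives (15 / 193) = (193 / 15). Reduce: 193 ≡ 13 (mod 15). Now have (13 / 15).
13 ≡ 1 (mod 4), so quadratic reciprocity gives (13 / 15) = (15 / 13). Reduce: 15 ≡ 2 (mod 13). Now have (2 / 13).
Factor out 2: 2 = 2. Since 13 ≡ 5 (mod 8), (2 / 13) = -1. Now have -(1 / 13).
(1 / 13) = 1. Collecting the sign factors: -1.

-1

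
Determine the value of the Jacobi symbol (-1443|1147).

(-1443|1147)
  = (851|1147)    [-1443 ≡ 851 mod 1147]
  = -(1147|851)    [QR: both ≡ 3 mod 4, sign flips]
  = -(296|851)    [1147 ≡ 296 mod 851]
  = (37|851)    [851 ≡ 3 mod 8 ⇒ (2|851)^3 = -1]
  = (851|37)    [QR: 37 ≡ 1 mod 4, sign kept]
  = (0|37)    [851 ≡ 0 mod 37]
  = 0    [numerator 0, gcd > 1]

0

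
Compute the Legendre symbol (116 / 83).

1

Reduce the numerator: 116 ≡ 33 (mod 83), so (116 / 83) = (33 / 83).
33 ≡ 1 (mod 4), so quadratic reciprocity gives (33 / 83) = (83 / 33). Reduce: 83 ≡ 17 (mod 33). Now have (17 / 33).
17 ≡ 1 (mod 4), so quadratic reciprocity gives (17 / 33) = (33 / 17). Reduce: 33 ≡ 16 (mod 17). Now have (16 / 17).
Factor out 2: 16 = 2^4. Since 17 ≡ 1 (mod 8), (2 / 17) = +1, and (2 / 17)^4 = +1. Now have (1 / 17).
(1 / 17) = 1. Collecting the sign factors: 1.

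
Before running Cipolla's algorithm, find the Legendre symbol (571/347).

(571/347)
  = (224/347)    [571 ≡ 224 mod 347]
  = -(7/347)    [347 ≡ 3 mod 8 ⇒ (2/347)^5 = -1]
  = (347/7)    [QR: both ≡ 3 mod 4, sign flips]
  = (4/7)    [347 ≡ 4 mod 7]
  = (1/7)    [7 ≡ 7 mod 8 ⇒ (2/7)^2 = +1]
  = 1    [(1/7) = 1]

1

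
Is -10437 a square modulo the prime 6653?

(-10437/6653)
  = (2869/6653)    [-10437 ≡ 2869 mod 6653]
  = (6653/2869)    [QR: 2869 ≡ 1 mod 4, sign kept]
  = (915/2869)    [6653 ≡ 915 mod 2869]
  = (2869/915)    [QR: 2869 ≡ 1 mod 4, sign kept]
  = (124/915)    [2869 ≡ 124 mod 915]
  = (31/915)    [915 ≡ 3 mod 8 ⇒ (2/915)^2 = +1]
  = -(915/31)    [QR: both ≡ 3 mod 4, sign flips]
  = -(16/31)    [915 ≡ 16 mod 31]
  = -(1/31)    [31 ≡ 7 mod 8 ⇒ (2/31)^4 = +1]
  = -1    [(1/31) = 1]
The Legendre symbol is -1, so x^2 ≡ -10437 (mod 6653) has no solution.

no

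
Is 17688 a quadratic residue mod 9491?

(17688/9491)
  = (8197/9491)    [17688 ≡ 8197 mod 9491]
  = (9491/8197)    [QR: 8197 ≡ 1 mod 4, sign kept]
  = (1294/8197)    [9491 ≡ 1294 mod 8197]
  = -(647/8197)    [8197 ≡ 5 mod 8 ⇒ (2/8197) = -1]
  = -(8197/647)    [QR: 8197 ≡ 1 mod 4, sign kept]
  = -(433/647)    [8197 ≡ 433 mod 647]
  = -(647/433)    [QR: 433 ≡ 1 mod 4, sign kept]
  = -(214/433)    [647 ≡ 214 mod 433]
  = -(107/433)    [433 ≡ 1 mod 8 ⇒ (2/433) = +1]
  = -(433/107)    [QR: 433 ≡ 1 mod 4, sign kept]
  = -(5/107)    [433 ≡ 5 mod 107]
  = -(107/5)    [QR: 5 ≡ 1 mod 4, sign kept]
  = -(2/5)    [107 ≡ 2 mod 5]
  = (1/5)    [5 ≡ 5 mod 8 ⇒ (2/5) = -1]
  = 1    [(1/5) = 1]
(17688/9491) = 1, and 9491 is prime, so 17688 is a quadratic residue mod 9491.

yes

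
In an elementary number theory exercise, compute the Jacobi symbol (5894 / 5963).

(5894 / 5963)
  = -(2947 / 5963)    [5963 ≡ 3 mod 8 ⇒ (2 / 5963) = -1]
  = (5963 / 2947)    [QR: both ≡ 3 mod 4, sign flips]
  = (69 / 2947)    [5963 ≡ 69 mod 2947]
  = (2947 / 69)    [QR: 69 ≡ 1 mod 4, sign kept]
  = (49 / 69)    [2947 ≡ 49 mod 69]
  = (69 / 49)    [QR: 49 ≡ 1 mod 4, sign kept]
  = (20 / 49)    [69 ≡ 20 mod 49]
  = (5 / 49)    [49 ≡ 1 mod 8 ⇒ (2 / 49)^2 = +1]
  = (49 / 5)    [QR: 5 ≡ 1 mod 4, sign kept]
  = (4 / 5)    [49 ≡ 4 mod 5]
  = (1 / 5)    [5 ≡ 5 mod 8 ⇒ (2 / 5)^2 = +1]
  = 1    [(1 / 5) = 1]

1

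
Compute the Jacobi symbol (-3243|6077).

(-3243|6077)
  = (2834|6077)    [-3243 ≡ 2834 mod 6077]
  = -(1417|6077)    [6077 ≡ 5 mod 8 ⇒ (2|6077) = -1]
  = -(6077|1417)    [QR: 1417 ≡ 1 mod 4, sign kept]
  = -(409|1417)    [6077 ≡ 409 mod 1417]
  = -(1417|409)    [QR: 409 ≡ 1 mod 4, sign kept]
  = -(190|409)    [1417 ≡ 190 mod 409]
  = -(95|409)    [409 ≡ 1 mod 8 ⇒ (2|409) = +1]
  = -(409|95)    [QR: 409 ≡ 1 mod 4, sign kept]
  = -(29|95)    [409 ≡ 29 mod 95]
  = -(95|29)    [QR: 29 ≡ 1 mod 4, sign kept]
  = -(8|29)    [95 ≡ 8 mod 29]
  = (1|29)    [29 ≡ 5 mod 8 ⇒ (2|29)^3 = -1]
  = 1    [(1|29) = 1]

1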